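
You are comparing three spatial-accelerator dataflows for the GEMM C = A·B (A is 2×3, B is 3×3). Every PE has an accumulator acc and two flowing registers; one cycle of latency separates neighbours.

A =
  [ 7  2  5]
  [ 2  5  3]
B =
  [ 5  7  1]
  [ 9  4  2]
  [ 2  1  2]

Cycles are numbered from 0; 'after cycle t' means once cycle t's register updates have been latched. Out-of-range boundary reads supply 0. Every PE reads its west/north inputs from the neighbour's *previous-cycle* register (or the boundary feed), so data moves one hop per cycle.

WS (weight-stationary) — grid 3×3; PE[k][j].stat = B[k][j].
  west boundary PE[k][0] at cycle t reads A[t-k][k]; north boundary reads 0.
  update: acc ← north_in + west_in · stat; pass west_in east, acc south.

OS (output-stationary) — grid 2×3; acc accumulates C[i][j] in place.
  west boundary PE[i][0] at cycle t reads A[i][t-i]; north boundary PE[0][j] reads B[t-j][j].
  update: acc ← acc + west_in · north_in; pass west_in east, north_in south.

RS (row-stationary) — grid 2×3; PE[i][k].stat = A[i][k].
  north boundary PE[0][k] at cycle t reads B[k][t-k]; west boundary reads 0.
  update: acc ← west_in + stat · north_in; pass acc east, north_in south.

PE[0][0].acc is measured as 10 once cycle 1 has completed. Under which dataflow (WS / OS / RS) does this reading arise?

Under WS (3×3), PE[0][0]:
  step 0 · PE0,0: acc=35; fwd→7 fwd↓35
  step 1 · PE0,0: acc=10; fwd→2 fwd↓10
Under OS (2×3), PE[0][0]:
  step 0 · PE0,0: acc=35; fwd→7 fwd↓5
  step 1 · PE0,0: acc=53; fwd→2 fwd↓9
Under RS (2×3), PE[0][0]:
  step 0 · PE0,0: acc=35; fwd→35 fwd↓5
  step 1 · PE0,0: acc=49; fwd→49 fwd↓7

dataflow = WS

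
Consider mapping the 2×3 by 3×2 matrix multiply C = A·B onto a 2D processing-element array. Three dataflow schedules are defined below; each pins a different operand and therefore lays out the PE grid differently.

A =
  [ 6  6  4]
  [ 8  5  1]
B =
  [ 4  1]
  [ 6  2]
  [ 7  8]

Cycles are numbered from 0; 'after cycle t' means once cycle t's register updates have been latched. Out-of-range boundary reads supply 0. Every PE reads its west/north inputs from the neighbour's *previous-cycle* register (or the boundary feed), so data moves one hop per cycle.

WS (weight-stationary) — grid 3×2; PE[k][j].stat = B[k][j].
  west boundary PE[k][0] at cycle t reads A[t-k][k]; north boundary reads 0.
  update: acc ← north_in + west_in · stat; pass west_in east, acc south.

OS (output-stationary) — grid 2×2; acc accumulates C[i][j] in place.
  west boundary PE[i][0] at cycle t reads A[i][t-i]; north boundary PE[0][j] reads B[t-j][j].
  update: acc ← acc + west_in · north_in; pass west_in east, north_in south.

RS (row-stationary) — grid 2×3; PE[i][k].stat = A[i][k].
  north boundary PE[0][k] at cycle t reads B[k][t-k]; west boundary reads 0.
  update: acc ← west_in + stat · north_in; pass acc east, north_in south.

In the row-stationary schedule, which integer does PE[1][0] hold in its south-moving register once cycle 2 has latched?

register = 1

RS 2×3: PE[1][0] cycle-by-cycle (with neighbour feeds):
  t=0 PE[0][0]: acc=24 h=24 v=4
  t=0 PE[1][0]: acc=0 h=0 v=0
  t=1 PE[0][0]: acc=6 h=6 v=1
  t=1 PE[1][0]: acc=32 h=32 v=4
  t=2 PE[0][0]: acc=0 h=0 v=0
  t=2 PE[1][0]: acc=8 h=8 v=1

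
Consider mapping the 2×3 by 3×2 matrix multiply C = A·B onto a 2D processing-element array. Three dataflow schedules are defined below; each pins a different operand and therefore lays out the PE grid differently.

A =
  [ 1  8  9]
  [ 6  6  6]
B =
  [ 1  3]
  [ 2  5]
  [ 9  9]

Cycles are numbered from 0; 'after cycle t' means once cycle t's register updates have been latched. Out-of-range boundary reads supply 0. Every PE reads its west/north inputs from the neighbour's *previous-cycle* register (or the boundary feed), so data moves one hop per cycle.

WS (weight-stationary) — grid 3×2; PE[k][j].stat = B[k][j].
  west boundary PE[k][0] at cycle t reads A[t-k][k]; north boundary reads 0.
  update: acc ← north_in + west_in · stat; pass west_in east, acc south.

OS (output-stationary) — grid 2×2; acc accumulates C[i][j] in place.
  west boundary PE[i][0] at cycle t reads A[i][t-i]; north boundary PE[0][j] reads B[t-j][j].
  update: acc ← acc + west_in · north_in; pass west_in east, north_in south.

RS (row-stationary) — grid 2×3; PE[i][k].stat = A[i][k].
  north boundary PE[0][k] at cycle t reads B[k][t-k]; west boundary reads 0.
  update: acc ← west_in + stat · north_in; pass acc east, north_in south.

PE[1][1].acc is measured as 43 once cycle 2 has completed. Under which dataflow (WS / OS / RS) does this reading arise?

dataflow = WS

Under WS (3×2), PE[1][1]:
  [0] (1,1) acc=0 (h:0 v:0)
  [1] (1,1) acc=0 (h:0 v:0)
  [2] (1,1) acc=43 (h:8 v:43)
Under OS (2×2), PE[1][1]:
  [0] (1,1) acc=0 (h:0 v:0)
  [1] (1,1) acc=0 (h:0 v:0)
  [2] (1,1) acc=18 (h:6 v:3)
Under RS (2×3), PE[1][1]:
  [0] (1,1) acc=0 (h:0 v:0)
  [1] (1,1) acc=0 (h:0 v:0)
  [2] (1,1) acc=18 (h:18 v:2)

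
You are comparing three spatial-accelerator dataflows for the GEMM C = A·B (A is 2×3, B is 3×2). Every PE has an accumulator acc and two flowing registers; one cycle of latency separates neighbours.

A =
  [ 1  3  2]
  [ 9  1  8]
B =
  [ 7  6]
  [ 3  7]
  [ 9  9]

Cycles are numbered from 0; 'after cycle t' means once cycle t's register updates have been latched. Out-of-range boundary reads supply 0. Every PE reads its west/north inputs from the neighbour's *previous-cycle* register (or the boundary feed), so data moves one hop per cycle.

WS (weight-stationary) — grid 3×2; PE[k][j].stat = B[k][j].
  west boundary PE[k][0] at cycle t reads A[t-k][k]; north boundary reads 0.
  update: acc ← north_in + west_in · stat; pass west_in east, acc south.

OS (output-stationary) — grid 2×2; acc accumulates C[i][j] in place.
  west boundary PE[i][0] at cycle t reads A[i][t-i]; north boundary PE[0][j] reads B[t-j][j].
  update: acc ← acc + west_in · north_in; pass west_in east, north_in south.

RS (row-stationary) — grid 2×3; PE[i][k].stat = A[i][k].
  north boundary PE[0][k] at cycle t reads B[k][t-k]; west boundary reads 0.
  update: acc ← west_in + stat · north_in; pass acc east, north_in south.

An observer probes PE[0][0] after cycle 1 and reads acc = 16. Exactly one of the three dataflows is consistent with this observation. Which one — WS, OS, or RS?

dataflow = OS

— WS: 3×2; PE[0][0] trace:
  after 0 — PE[0][0] acc=7, pass-E 1, pass-S 7
  after 1 — PE[0][0] acc=63, pass-E 9, pass-S 63
— OS: 2×2; PE[0][0] trace:
  after 0 — PE[0][0] acc=7, pass-E 1, pass-S 7
  after 1 — PE[0][0] acc=16, pass-E 3, pass-S 3
— RS: 2×3; PE[0][0] trace:
  after 0 — PE[0][0] acc=7, pass-E 7, pass-S 7
  after 1 — PE[0][0] acc=6, pass-E 6, pass-S 6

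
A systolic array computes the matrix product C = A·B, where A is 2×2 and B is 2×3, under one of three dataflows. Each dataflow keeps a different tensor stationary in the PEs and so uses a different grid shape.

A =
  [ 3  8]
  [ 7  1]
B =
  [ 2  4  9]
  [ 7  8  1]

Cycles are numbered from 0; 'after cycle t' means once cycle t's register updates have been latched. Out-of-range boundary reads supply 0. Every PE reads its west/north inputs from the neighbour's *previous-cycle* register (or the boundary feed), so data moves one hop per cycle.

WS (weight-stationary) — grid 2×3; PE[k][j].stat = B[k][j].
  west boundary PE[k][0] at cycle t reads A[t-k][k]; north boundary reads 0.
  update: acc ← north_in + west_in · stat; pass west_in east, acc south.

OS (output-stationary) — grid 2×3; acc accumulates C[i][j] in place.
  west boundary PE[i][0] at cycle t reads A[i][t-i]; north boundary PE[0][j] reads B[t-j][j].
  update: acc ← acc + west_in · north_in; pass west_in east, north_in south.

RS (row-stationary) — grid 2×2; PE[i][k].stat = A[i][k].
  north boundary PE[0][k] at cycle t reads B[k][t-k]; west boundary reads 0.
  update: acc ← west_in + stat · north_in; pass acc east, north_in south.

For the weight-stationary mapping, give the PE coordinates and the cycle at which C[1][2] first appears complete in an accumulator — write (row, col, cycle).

(row, col, cycle) = (1, 2, 4)

WS: C[1][2] accumulates in PE[1][2]:
  t=0 PE[1][2]: acc=0 h=0 v=0
  t=1 PE[1][2]: acc=0 h=0 v=0
  t=2 PE[1][2]: acc=0 h=0 v=0
  t=3 PE[1][2]: acc=35 h=8 v=35
  t=4 PE[1][2]: acc=64 h=1 v=64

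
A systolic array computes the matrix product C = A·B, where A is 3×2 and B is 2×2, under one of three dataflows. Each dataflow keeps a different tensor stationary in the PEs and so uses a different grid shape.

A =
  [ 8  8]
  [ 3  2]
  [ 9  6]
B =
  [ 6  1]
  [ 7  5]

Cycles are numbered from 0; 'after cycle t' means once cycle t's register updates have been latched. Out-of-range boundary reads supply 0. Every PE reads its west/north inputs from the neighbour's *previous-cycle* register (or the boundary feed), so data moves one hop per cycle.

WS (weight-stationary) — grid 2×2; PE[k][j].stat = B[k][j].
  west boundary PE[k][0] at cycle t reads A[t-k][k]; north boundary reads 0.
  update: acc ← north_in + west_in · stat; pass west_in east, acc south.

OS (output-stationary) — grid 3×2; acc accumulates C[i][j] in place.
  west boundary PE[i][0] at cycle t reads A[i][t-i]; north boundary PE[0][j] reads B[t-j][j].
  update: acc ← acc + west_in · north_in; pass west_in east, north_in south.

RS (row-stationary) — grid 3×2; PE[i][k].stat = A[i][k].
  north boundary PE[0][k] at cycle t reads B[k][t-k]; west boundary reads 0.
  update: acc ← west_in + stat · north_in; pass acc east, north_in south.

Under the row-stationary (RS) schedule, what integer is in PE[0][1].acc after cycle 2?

PE[0][1].acc = 48

RS 3×2: PE[0][1] cycle-by-cycle (with neighbour feeds):
  step 0 · PE0,0: acc=48; fwd→48 fwd↓6
  step 0 · PE0,1: acc=0; fwd→0 fwd↓0
  step 1 · PE0,0: acc=8; fwd→8 fwd↓1
  step 1 · PE0,1: acc=104; fwd→104 fwd↓7
  step 2 · PE0,0: acc=0; fwd→0 fwd↓0
  step 2 · PE0,1: acc=48; fwd→48 fwd↓5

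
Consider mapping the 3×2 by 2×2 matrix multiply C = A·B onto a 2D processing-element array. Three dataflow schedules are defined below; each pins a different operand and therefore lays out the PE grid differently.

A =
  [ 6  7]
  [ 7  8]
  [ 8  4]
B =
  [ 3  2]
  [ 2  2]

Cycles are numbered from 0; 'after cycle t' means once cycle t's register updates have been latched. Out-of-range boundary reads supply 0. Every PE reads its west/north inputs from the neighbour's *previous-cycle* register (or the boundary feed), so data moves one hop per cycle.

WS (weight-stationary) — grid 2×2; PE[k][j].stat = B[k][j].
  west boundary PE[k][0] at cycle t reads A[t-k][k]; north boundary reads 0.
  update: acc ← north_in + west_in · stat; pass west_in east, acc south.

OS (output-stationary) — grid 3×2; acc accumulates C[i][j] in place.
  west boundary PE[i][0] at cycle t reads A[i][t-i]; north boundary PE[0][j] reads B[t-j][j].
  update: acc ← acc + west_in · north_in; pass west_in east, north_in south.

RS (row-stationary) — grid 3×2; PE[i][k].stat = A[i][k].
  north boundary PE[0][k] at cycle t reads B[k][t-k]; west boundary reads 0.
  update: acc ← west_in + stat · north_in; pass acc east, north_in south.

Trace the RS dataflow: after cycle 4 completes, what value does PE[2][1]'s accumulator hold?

PE[2][1].acc = 24

RS on a 3×2 grid — tracing PE[2][1] and its feeders:
  step 0 · PE1,1: acc=0; fwd→0 fwd↓0
  step 0 · PE2,0: acc=0; fwd→0 fwd↓0
  step 0 · PE2,1: acc=0; fwd→0 fwd↓0
  step 1 · PE1,1: acc=0; fwd→0 fwd↓0
  step 1 · PE2,0: acc=0; fwd→0 fwd↓0
  step 1 · PE2,1: acc=0; fwd→0 fwd↓0
  step 2 · PE1,1: acc=37; fwd→37 fwd↓2
  step 2 · PE2,0: acc=24; fwd→24 fwd↓3
  step 2 · PE2,1: acc=0; fwd→0 fwd↓0
  step 3 · PE1,1: acc=30; fwd→30 fwd↓2
  step 3 · PE2,0: acc=16; fwd→16 fwd↓2
  step 3 · PE2,1: acc=32; fwd→32 fwd↓2
  step 4 · PE1,1: acc=0; fwd→0 fwd↓0
  step 4 · PE2,0: acc=0; fwd→0 fwd↓0
  step 4 · PE2,1: acc=24; fwd→24 fwd↓2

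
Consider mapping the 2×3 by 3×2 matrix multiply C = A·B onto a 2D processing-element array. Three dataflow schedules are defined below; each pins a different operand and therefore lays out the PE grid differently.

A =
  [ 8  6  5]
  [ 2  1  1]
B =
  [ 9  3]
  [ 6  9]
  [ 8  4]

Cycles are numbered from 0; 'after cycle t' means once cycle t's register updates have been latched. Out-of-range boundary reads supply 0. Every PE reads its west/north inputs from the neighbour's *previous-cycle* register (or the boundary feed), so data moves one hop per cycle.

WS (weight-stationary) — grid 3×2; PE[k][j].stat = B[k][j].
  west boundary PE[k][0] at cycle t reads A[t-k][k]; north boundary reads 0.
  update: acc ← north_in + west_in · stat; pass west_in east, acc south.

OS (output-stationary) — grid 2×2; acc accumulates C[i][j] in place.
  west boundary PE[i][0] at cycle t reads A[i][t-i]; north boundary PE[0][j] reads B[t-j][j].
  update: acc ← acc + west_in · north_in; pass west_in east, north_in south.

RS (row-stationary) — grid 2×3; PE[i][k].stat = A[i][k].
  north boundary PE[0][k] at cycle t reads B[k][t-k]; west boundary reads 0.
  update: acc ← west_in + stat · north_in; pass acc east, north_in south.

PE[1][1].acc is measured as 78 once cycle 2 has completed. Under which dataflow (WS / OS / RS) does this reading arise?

dataflow = WS

Under WS (3×2), PE[1][1]:
  cycle 0: PE[1][1] → acc 0, east 0, south 0
  cycle 1: PE[1][1] → acc 0, east 0, south 0
  cycle 2: PE[1][1] → acc 78, east 6, south 78
Under OS (2×2), PE[1][1]:
  cycle 0: PE[1][1] → acc 0, east 0, south 0
  cycle 1: PE[1][1] → acc 0, east 0, south 0
  cycle 2: PE[1][1] → acc 6, east 2, south 3
Under RS (2×3), PE[1][1]:
  cycle 0: PE[1][1] → acc 0, east 0, south 0
  cycle 1: PE[1][1] → acc 0, east 0, south 0
  cycle 2: PE[1][1] → acc 24, east 24, south 6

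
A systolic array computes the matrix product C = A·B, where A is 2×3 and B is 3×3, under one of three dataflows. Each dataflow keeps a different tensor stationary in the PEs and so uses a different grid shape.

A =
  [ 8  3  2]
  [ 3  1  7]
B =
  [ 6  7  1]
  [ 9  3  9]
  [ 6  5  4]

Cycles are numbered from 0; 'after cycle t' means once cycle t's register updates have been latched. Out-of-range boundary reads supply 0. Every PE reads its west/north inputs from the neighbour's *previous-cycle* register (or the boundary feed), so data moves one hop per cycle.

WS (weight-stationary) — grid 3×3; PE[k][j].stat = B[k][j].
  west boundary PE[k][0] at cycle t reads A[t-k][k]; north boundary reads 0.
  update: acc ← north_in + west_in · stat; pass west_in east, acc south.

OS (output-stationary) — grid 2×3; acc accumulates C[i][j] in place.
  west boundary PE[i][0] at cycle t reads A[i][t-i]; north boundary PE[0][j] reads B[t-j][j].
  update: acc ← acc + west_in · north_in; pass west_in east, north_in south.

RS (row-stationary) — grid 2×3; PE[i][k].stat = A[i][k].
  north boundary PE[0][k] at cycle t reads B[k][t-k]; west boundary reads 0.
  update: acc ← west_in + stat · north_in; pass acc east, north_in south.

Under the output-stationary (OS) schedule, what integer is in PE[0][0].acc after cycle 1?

PE[0][0].acc = 75

OS (2×3). Following PE[0][0] plus its west/north inputs:
  cycle 0: PE[0][0] → acc 48, east 8, south 6
  cycle 1: PE[0][0] → acc 75, east 3, south 9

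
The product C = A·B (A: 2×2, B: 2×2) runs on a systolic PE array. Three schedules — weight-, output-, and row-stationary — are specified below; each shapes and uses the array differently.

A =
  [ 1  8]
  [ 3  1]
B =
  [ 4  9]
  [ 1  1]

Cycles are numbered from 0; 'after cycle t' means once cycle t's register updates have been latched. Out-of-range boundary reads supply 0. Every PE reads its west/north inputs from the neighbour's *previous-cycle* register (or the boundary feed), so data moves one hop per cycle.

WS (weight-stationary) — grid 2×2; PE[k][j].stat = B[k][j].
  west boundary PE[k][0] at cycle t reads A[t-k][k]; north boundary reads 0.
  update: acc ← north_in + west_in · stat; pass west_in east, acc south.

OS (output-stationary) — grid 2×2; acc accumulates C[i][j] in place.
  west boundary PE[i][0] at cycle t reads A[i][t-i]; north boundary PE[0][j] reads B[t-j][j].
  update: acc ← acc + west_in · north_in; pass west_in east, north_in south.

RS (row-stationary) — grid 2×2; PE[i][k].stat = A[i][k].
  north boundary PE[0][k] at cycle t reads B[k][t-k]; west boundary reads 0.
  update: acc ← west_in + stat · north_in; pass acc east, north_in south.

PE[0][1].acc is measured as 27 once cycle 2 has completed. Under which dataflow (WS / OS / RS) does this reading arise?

WS (2×2 grid), PE[0][1]:
  after 0 — PE[0][1] acc=0, pass-E 0, pass-S 0
  after 1 — PE[0][1] acc=9, pass-E 1, pass-S 9
  after 2 — PE[0][1] acc=27, pass-E 3, pass-S 27
OS (2×2 grid), PE[0][1]:
  after 0 — PE[0][1] acc=0, pass-E 0, pass-S 0
  after 1 — PE[0][1] acc=9, pass-E 1, pass-S 9
  after 2 — PE[0][1] acc=17, pass-E 8, pass-S 1
RS (2×2 grid), PE[0][1]:
  after 0 — PE[0][1] acc=0, pass-E 0, pass-S 0
  after 1 — PE[0][1] acc=12, pass-E 12, pass-S 1
  after 2 — PE[0][1] acc=17, pass-E 17, pass-S 1

dataflow = WS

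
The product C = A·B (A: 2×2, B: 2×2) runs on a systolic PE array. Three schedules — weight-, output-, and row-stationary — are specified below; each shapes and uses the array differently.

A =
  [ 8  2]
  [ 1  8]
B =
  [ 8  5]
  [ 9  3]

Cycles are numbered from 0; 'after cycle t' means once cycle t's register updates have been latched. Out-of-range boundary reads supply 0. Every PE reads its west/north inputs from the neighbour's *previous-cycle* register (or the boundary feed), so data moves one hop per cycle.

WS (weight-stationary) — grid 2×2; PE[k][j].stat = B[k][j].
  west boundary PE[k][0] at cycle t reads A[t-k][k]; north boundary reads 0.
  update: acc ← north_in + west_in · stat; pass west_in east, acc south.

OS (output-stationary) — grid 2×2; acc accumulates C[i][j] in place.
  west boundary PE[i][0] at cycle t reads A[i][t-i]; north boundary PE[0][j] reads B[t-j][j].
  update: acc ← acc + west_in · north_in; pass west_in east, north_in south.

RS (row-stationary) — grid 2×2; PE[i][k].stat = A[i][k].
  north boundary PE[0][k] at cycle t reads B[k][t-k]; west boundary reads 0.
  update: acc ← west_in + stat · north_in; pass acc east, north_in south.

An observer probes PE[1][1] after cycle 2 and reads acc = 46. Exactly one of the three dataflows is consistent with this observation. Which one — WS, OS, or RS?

— WS: 2×2; PE[1][1] trace:
  cycle 0: PE[1][1] → acc 0, east 0, south 0
  cycle 1: PE[1][1] → acc 0, east 0, south 0
  cycle 2: PE[1][1] → acc 46, east 2, south 46
— OS: 2×2; PE[1][1] trace:
  cycle 0: PE[1][1] → acc 0, east 0, south 0
  cycle 1: PE[1][1] → acc 0, east 0, south 0
  cycle 2: PE[1][1] → acc 5, east 1, south 5
— RS: 2×2; PE[1][1] trace:
  cycle 0: PE[1][1] → acc 0, east 0, south 0
  cycle 1: PE[1][1] → acc 0, east 0, south 0
  cycle 2: PE[1][1] → acc 80, east 80, south 9

dataflow = WS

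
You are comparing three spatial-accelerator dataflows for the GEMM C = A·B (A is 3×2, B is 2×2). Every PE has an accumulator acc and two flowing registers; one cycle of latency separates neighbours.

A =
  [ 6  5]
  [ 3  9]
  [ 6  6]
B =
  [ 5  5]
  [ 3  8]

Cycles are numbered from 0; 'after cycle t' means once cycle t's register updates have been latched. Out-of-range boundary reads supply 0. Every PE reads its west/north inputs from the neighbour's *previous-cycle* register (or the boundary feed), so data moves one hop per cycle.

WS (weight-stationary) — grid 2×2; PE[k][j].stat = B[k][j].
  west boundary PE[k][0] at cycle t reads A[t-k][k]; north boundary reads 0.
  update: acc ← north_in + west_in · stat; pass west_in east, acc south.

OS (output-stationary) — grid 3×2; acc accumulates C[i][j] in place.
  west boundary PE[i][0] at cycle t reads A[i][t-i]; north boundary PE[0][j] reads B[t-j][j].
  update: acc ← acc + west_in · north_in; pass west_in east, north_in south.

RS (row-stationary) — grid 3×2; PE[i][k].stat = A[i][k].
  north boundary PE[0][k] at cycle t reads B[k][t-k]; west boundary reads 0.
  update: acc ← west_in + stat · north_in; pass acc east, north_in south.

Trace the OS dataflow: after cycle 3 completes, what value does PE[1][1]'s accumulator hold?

PE[1][1].acc = 87

OS on a 3×2 grid — tracing PE[1][1] and its feeders:
  [0] (0,1) acc=0 (h:0 v:0)
  [0] (1,0) acc=0 (h:0 v:0)
  [0] (1,1) acc=0 (h:0 v:0)
  [1] (0,1) acc=30 (h:6 v:5)
  [1] (1,0) acc=15 (h:3 v:5)
  [1] (1,1) acc=0 (h:0 v:0)
  [2] (0,1) acc=70 (h:5 v:8)
  [2] (1,0) acc=42 (h:9 v:3)
  [2] (1,1) acc=15 (h:3 v:5)
  [3] (0,1) acc=70 (h:0 v:0)
  [3] (1,0) acc=42 (h:0 v:0)
  [3] (1,1) acc=87 (h:9 v:8)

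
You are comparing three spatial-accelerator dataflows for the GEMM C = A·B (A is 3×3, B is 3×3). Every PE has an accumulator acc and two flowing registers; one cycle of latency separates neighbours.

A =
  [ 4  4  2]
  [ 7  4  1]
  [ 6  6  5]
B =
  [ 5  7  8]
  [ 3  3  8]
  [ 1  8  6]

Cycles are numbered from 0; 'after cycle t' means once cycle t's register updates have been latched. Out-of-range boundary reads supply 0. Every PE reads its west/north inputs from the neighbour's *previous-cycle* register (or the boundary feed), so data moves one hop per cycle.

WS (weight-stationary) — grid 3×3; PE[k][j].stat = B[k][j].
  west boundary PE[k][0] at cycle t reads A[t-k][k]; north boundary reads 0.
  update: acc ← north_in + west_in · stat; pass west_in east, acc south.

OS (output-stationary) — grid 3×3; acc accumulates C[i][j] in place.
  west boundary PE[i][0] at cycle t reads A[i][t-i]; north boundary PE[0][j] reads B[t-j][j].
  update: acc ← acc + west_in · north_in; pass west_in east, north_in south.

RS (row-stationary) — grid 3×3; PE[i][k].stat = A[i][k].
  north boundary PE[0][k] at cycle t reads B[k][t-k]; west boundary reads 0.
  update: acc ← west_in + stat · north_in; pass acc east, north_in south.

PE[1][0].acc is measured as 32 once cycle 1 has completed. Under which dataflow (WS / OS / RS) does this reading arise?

dataflow = WS

WS [3×3] PE[1][0] across cycles:
  cycle 0: PE[1][0] → acc 0, east 0, south 0
  cycle 1: PE[1][0] → acc 32, east 4, south 32
OS [3×3] PE[1][0] across cycles:
  cycle 0: PE[1][0] → acc 0, east 0, south 0
  cycle 1: PE[1][0] → acc 35, east 7, south 5
RS [3×3] PE[1][0] across cycles:
  cycle 0: PE[1][0] → acc 0, east 0, south 0
  cycle 1: PE[1][0] → acc 35, east 35, south 5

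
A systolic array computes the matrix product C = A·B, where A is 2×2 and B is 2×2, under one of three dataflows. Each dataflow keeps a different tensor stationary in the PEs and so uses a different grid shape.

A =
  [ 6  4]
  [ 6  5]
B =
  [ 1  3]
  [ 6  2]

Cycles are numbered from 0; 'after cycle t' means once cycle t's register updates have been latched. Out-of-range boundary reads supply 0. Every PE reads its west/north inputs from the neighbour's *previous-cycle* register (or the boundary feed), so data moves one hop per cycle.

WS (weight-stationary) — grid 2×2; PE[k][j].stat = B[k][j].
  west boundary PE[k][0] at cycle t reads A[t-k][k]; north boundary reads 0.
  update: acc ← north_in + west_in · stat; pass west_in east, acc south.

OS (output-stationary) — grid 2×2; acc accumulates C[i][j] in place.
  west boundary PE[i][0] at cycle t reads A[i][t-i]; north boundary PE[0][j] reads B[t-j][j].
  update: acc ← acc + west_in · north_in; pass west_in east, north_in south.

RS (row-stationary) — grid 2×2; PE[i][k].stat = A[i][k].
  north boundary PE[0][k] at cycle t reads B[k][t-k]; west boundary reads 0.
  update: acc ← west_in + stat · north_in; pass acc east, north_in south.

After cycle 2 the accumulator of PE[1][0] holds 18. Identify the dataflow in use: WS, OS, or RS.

dataflow = RS

WS (2×2 grid), PE[1][0]:
  step 0 · PE1,0: acc=0; fwd→0 fwd↓0
  step 1 · PE1,0: acc=30; fwd→4 fwd↓30
  step 2 · PE1,0: acc=36; fwd→5 fwd↓36
OS (2×2 grid), PE[1][0]:
  step 0 · PE1,0: acc=0; fwd→0 fwd↓0
  step 1 · PE1,0: acc=6; fwd→6 fwd↓1
  step 2 · PE1,0: acc=36; fwd→5 fwd↓6
RS (2×2 grid), PE[1][0]:
  step 0 · PE1,0: acc=0; fwd→0 fwd↓0
  step 1 · PE1,0: acc=6; fwd→6 fwd↓1
  step 2 · PE1,0: acc=18; fwd→18 fwd↓3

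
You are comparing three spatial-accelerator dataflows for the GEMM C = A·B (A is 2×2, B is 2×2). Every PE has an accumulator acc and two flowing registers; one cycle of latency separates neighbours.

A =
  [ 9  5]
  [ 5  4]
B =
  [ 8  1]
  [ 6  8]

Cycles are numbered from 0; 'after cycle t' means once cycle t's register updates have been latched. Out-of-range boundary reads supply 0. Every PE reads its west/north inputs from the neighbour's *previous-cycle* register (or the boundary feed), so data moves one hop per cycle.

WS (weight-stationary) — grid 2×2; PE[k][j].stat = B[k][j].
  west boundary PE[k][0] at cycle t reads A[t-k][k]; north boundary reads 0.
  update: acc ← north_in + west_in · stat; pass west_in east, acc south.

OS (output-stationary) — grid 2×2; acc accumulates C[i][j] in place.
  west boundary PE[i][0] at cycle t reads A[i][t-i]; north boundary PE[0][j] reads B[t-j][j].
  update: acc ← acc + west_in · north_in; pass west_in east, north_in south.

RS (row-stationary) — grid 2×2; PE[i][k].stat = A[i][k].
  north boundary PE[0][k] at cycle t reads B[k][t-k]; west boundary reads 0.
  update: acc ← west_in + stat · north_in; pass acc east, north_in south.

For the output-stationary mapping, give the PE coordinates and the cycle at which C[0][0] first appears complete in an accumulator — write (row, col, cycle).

OS — PE[0][0] is where C[0][0] collects:
  [0] (0,0) acc=72 (h:9 v:8)
  [1] (0,0) acc=102 (h:5 v:6)

(row, col, cycle) = (0, 0, 1)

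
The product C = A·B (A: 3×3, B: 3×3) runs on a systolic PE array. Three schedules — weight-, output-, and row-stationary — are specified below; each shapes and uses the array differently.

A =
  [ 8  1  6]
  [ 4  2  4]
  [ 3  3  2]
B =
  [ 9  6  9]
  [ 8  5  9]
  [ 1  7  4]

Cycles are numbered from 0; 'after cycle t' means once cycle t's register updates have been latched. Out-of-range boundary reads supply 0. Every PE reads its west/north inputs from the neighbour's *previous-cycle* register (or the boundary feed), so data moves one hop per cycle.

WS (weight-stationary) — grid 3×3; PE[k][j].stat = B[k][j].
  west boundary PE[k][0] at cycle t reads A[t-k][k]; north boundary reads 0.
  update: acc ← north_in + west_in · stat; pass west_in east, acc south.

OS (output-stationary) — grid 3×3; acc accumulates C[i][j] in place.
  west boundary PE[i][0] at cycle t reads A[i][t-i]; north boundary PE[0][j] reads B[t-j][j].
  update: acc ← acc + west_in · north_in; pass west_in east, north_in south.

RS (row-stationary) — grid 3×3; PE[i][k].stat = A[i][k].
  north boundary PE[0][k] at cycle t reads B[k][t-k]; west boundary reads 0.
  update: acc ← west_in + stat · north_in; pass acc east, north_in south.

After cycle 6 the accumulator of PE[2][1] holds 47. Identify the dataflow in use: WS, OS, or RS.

WS [3×3] PE[2][1] across cycles:
  cycle 0: PE[2][1] → acc 0, east 0, south 0
  cycle 1: PE[2][1] → acc 0, east 0, south 0
  cycle 2: PE[2][1] → acc 0, east 0, south 0
  cycle 3: PE[2][1] → acc 95, east 6, south 95
  cycle 4: PE[2][1] → acc 62, east 4, south 62
  cycle 5: PE[2][1] → acc 47, east 2, south 47
  cycle 6: PE[2][1] → acc 0, east 0, south 0
OS [3×3] PE[2][1] across cycles:
  cycle 0: PE[2][1] → acc 0, east 0, south 0
  cycle 1: PE[2][1] → acc 0, east 0, south 0
  cycle 2: PE[2][1] → acc 0, east 0, south 0
  cycle 3: PE[2][1] → acc 18, east 3, south 6
  cycle 4: PE[2][1] → acc 33, east 3, south 5
  cycle 5: PE[2][1] → acc 47, east 2, south 7
  cycle 6: PE[2][1] → acc 47, east 0, south 0
RS [3×3] PE[2][1] across cycles:
  cycle 0: PE[2][1] → acc 0, east 0, south 0
  cycle 1: PE[2][1] → acc 0, east 0, south 0
  cycle 2: PE[2][1] → acc 0, east 0, south 0
  cycle 3: PE[2][1] → acc 51, east 51, south 8
  cycle 4: PE[2][1] → acc 33, east 33, south 5
  cycle 5: PE[2][1] → acc 54, east 54, south 9
  cycle 6: PE[2][1] → acc 0, east 0, south 0

dataflow = OS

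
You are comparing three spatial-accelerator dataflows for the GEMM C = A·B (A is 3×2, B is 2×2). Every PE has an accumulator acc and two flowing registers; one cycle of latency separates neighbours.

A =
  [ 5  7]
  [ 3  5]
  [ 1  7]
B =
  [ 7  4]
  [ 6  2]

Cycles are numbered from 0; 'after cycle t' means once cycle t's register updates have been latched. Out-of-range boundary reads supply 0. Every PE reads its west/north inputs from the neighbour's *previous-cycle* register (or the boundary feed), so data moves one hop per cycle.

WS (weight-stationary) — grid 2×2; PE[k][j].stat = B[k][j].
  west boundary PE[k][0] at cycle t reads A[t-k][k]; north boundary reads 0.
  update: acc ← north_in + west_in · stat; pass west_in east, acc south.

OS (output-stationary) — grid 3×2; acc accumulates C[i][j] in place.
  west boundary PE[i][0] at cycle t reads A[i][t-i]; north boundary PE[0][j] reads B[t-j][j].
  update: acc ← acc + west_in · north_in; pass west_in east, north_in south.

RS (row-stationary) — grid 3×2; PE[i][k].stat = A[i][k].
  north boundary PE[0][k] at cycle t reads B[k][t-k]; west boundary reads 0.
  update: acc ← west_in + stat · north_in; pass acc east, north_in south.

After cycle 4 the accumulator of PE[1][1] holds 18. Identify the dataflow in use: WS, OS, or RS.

— WS: 2×2; PE[1][1] trace:
  cycle 0: PE[1][1] → acc 0, east 0, south 0
  cycle 1: PE[1][1] → acc 0, east 0, south 0
  cycle 2: PE[1][1] → acc 34, east 7, south 34
  cycle 3: PE[1][1] → acc 22, east 5, south 22
  cycle 4: PE[1][1] → acc 18, east 7, south 18
— OS: 3×2; PE[1][1] trace:
  cycle 0: PE[1][1] → acc 0, east 0, south 0
  cycle 1: PE[1][1] → acc 0, east 0, south 0
  cycle 2: PE[1][1] → acc 12, east 3, south 4
  cycle 3: PE[1][1] → acc 22, east 5, south 2
  cycle 4: PE[1][1] → acc 22, east 0, south 0
— RS: 3×2; PE[1][1] trace:
  cycle 0: PE[1][1] → acc 0, east 0, south 0
  cycle 1: PE[1][1] → acc 0, east 0, south 0
  cycle 2: PE[1][1] → acc 51, east 51, south 6
  cycle 3: PE[1][1] → acc 22, east 22, south 2
  cycle 4: PE[1][1] → acc 0, east 0, south 0

dataflow = WS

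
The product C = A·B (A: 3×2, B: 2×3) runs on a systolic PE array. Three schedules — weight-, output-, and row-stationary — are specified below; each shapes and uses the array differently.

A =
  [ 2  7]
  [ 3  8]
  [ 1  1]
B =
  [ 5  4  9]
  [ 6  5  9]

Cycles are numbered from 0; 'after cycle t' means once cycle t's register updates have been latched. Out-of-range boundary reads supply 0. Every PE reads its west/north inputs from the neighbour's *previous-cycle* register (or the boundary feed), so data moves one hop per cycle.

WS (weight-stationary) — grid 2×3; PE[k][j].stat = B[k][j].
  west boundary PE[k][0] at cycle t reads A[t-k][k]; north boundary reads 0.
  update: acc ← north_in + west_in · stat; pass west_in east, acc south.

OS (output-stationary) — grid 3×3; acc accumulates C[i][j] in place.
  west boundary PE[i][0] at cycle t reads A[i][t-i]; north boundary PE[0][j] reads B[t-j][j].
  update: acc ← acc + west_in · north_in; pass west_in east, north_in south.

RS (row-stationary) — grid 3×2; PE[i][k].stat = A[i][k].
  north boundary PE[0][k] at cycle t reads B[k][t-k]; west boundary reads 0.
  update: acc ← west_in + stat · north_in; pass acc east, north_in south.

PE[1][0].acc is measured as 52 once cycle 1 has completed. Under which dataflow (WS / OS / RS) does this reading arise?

Under WS (2×3), PE[1][0]:
  cycle 0: PE[1][0] → acc 0, east 0, south 0
  cycle 1: PE[1][0] → acc 52, east 7, south 52
Under OS (3×3), PE[1][0]:
  cycle 0: PE[1][0] → acc 0, east 0, south 0
  cycle 1: PE[1][0] → acc 15, east 3, south 5
Under RS (3×2), PE[1][0]:
  cycle 0: PE[1][0] → acc 0, east 0, south 0
  cycle 1: PE[1][0] → acc 15, east 15, south 5

dataflow = WS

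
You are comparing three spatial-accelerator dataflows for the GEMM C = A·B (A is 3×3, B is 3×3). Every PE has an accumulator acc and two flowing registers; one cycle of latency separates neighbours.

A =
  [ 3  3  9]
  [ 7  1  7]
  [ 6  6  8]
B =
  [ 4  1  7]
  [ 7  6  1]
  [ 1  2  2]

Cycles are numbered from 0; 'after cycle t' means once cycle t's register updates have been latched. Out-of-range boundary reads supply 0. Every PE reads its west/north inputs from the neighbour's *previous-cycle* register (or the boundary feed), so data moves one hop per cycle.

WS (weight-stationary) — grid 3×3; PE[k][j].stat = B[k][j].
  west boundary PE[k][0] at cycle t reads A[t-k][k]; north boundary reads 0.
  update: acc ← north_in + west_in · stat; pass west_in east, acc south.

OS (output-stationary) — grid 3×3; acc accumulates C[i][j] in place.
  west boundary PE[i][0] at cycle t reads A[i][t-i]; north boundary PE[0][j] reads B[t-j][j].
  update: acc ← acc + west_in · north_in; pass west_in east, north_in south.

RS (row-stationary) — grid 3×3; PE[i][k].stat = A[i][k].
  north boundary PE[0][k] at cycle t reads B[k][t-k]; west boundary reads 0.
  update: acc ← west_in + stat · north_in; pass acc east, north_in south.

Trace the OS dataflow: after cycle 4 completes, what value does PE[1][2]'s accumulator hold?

PE[1][2].acc = 50

OS (3×3). Following PE[1][2] plus its west/north inputs:
  after 0 — PE[0][2] acc=0, pass-E 0, pass-S 0
  after 0 — PE[1][1] acc=0, pass-E 0, pass-S 0
  after 0 — PE[1][2] acc=0, pass-E 0, pass-S 0
  after 1 — PE[0][2] acc=0, pass-E 0, pass-S 0
  after 1 — PE[1][1] acc=0, pass-E 0, pass-S 0
  after 1 — PE[1][2] acc=0, pass-E 0, pass-S 0
  after 2 — PE[0][2] acc=21, pass-E 3, pass-S 7
  after 2 — PE[1][1] acc=7, pass-E 7, pass-S 1
  after 2 — PE[1][2] acc=0, pass-E 0, pass-S 0
  after 3 — PE[0][2] acc=24, pass-E 3, pass-S 1
  after 3 — PE[1][1] acc=13, pass-E 1, pass-S 6
  after 3 — PE[1][2] acc=49, pass-E 7, pass-S 7
  after 4 — PE[0][2] acc=42, pass-E 9, pass-S 2
  after 4 — PE[1][1] acc=27, pass-E 7, pass-S 2
  after 4 — PE[1][2] acc=50, pass-E 1, pass-S 1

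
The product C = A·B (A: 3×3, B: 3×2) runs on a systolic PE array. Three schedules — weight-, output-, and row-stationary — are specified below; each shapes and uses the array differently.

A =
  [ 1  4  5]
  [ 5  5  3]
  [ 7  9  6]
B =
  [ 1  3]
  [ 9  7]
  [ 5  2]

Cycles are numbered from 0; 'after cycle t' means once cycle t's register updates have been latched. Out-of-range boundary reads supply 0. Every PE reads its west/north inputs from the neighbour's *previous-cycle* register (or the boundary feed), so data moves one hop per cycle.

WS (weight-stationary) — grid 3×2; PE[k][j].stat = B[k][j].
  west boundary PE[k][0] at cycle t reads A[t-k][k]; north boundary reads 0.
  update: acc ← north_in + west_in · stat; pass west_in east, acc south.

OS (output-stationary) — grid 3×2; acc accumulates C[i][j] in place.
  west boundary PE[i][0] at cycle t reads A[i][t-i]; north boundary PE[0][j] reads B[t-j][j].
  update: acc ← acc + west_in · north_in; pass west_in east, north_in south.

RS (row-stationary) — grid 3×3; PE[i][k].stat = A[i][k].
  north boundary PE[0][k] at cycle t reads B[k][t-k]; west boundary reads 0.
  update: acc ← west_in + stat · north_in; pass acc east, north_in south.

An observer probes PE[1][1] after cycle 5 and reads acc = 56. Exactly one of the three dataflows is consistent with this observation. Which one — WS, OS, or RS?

dataflow = OS

WS (3×2 grid), PE[1][1]:
  0: (1,1).acc=0  regs=<0,0>
  1: (1,1).acc=0  regs=<0,0>
  2: (1,1).acc=31  regs=<4,31>
  3: (1,1).acc=50  regs=<5,50>
  4: (1,1).acc=84  regs=<9,84>
  5: (1,1).acc=0  regs=<0,0>
OS (3×2 grid), PE[1][1]:
  0: (1,1).acc=0  regs=<0,0>
  1: (1,1).acc=0  regs=<0,0>
  2: (1,1).acc=15  regs=<5,3>
  3: (1,1).acc=50  regs=<5,7>
  4: (1,1).acc=56  regs=<3,2>
  5: (1,1).acc=56  regs=<0,0>
RS (3×3 grid), PE[1][1]:
  0: (1,1).acc=0  regs=<0,0>
  1: (1,1).acc=0  regs=<0,0>
  2: (1,1).acc=50  regs=<50,9>
  3: (1,1).acc=50  regs=<50,7>
  4: (1,1).acc=0  regs=<0,0>
  5: (1,1).acc=0  regs=<0,0>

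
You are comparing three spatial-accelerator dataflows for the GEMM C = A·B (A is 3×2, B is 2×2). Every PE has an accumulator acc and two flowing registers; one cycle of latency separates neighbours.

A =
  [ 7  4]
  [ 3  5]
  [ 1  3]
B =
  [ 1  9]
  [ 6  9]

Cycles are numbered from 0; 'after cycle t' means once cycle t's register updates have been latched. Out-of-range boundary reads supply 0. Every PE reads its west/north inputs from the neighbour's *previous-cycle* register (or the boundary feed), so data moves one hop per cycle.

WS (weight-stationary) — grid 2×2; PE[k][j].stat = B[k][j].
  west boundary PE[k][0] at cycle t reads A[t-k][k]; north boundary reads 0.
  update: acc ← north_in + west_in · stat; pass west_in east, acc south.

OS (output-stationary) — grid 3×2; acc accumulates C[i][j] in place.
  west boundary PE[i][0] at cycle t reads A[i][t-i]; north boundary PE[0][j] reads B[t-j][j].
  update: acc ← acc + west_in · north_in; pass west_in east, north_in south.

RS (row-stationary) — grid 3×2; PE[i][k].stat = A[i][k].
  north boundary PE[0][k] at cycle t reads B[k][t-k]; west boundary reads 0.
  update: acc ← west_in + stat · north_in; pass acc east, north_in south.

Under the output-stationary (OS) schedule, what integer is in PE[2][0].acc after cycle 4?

OS (3×2). Following PE[2][0] plus its west/north inputs:
  step 0 · PE1,0: acc=0; fwd→0 fwd↓0
  step 0 · PE2,0: acc=0; fwd→0 fwd↓0
  step 1 · PE1,0: acc=3; fwd→3 fwd↓1
  step 1 · PE2,0: acc=0; fwd→0 fwd↓0
  step 2 · PE1,0: acc=33; fwd→5 fwd↓6
  step 2 · PE2,0: acc=1; fwd→1 fwd↓1
  step 3 · PE1,0: acc=33; fwd→0 fwd↓0
  step 3 · PE2,0: acc=19; fwd→3 fwd↓6
  step 4 · PE1,0: acc=33; fwd→0 fwd↓0
  step 4 · PE2,0: acc=19; fwd→0 fwd↓0

PE[2][0].acc = 19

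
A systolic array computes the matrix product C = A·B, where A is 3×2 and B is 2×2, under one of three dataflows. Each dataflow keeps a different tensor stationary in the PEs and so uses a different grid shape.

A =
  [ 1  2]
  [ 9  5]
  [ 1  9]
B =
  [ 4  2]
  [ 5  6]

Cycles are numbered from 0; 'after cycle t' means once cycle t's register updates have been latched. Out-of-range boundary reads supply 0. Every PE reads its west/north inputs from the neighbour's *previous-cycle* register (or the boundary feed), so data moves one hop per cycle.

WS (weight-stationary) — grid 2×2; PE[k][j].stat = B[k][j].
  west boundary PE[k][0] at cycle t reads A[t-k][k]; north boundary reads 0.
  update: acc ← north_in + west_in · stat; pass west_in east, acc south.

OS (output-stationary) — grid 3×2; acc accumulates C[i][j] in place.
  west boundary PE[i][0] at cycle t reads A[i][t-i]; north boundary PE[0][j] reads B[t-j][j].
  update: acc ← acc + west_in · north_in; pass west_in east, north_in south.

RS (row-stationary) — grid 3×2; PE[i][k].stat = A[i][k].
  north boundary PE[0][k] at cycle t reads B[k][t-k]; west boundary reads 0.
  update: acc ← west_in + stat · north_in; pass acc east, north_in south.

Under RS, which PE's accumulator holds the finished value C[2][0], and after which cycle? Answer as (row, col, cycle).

RS — PE[2][1] is where C[2][0] collects:
  t=0 PE[2][1]: acc=0 h=0 v=0
  t=1 PE[2][1]: acc=0 h=0 v=0
  t=2 PE[2][1]: acc=0 h=0 v=0
  t=3 PE[2][1]: acc=49 h=49 v=5

(row, col, cycle) = (2, 1, 3)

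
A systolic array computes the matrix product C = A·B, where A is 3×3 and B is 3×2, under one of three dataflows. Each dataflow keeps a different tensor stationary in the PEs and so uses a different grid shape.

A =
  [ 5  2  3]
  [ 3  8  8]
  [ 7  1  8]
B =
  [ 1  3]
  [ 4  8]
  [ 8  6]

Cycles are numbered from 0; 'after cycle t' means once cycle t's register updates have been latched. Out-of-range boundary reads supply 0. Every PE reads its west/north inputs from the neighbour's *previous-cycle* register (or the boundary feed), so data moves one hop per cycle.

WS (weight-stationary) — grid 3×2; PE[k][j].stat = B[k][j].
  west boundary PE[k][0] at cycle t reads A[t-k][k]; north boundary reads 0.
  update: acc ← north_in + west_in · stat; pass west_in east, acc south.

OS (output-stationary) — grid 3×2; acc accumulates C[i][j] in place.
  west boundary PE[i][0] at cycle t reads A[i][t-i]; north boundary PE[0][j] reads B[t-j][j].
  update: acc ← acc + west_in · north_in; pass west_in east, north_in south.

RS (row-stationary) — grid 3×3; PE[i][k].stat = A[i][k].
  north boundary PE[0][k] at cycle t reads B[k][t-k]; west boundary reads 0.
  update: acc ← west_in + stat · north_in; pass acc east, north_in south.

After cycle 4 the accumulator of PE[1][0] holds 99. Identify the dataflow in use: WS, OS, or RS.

dataflow = OS

WS [3×2] PE[1][0] across cycles:
  @0  [1,0]  acc 0  |  →0  ↓0
  @1  [1,0]  acc 13  |  →2  ↓13
  @2  [1,0]  acc 35  |  →8  ↓35
  @3  [1,0]  acc 11  |  →1  ↓11
  @4  [1,0]  acc 0  |  →0  ↓0
OS [3×2] PE[1][0] across cycles:
  @0  [1,0]  acc 0  |  →0  ↓0
  @1  [1,0]  acc 3  |  →3  ↓1
  @2  [1,0]  acc 35  |  →8  ↓4
  @3  [1,0]  acc 99  |  →8  ↓8
  @4  [1,0]  acc 99  |  →0  ↓0
RS [3×3] PE[1][0] across cycles:
  @0  [1,0]  acc 0  |  →0  ↓0
  @1  [1,0]  acc 3  |  →3  ↓1
  @2  [1,0]  acc 9  |  →9  ↓3
  @3  [1,0]  acc 0  |  →0  ↓0
  @4  [1,0]  acc 0  |  →0  ↓0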